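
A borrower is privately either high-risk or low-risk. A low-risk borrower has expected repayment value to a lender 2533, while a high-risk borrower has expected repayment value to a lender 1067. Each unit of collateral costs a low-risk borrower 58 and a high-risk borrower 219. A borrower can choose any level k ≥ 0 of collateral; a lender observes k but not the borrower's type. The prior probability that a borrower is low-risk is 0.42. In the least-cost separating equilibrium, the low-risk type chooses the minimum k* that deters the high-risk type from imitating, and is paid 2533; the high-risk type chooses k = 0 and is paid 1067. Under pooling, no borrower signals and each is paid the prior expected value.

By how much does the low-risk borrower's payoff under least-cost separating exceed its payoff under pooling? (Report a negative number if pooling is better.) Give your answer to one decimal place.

Least-cost separating signal: k* solves 1067 = 2533 − 219·k*, so k* = (2533 − 1067)/219 ≈ 6.6941.
Low-risk type's separating payoff: 2533 − 58 × k* = 2533 − 58 × (2533 − 1067)/219 = 2533 − 85028/219 ≈ 2144.744.
Pooling payoff: 0.42 × 2533 + 0.58 × 1067 = 1682.72.
Difference: 2144.744 − 1682.72 = 462.024, i.e. 462.0 to one decimal place.
The low-risk type prefers to separate.

462.0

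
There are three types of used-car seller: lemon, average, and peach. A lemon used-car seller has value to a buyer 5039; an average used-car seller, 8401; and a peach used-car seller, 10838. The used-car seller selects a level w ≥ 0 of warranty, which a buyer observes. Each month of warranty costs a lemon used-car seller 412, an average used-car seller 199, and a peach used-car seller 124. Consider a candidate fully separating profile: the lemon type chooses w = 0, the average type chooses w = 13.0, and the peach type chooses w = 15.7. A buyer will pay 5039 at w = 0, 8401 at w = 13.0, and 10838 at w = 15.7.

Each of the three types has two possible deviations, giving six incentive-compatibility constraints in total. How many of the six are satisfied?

5

Peach (own payoff 10838 − 124×15.7 = 8891.2): to w=0 gives 5039 → no gain ✓; to w=13.0 gives 8401 − 124×13.0 = 6789 → no gain ✓.
Average (own payoff 8401 − 199×13.0 = 5814): to w=0 gives 5039 → no gain ✓; to w=15.7 gives 10838 − 199×15.7 = 7713.7 → profitable ✗.
Lemon (own payoff 5039): to w=13.0 gives 8401 − 412×13.0 = 3045 → no gain ✓; to w=15.7 gives 10838 − 412×15.7 = 4369.6 → no gain ✓.
5 of the 6 constraints hold; not an equilibrium.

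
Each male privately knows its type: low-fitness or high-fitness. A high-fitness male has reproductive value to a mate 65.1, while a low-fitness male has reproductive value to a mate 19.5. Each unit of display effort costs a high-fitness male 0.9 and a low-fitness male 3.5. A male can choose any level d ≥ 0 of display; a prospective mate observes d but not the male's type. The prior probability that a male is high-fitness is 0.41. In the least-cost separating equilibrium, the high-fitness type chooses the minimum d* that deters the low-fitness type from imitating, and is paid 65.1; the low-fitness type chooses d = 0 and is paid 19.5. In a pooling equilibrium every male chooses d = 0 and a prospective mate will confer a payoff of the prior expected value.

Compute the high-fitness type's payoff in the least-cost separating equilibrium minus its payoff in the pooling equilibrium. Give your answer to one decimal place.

Least-cost separating signal: d* solves 19.5 = 65.1 − 3.5·d*, so d* = (65.1 − 19.5)/3.5 ≈ 13.0286.
High-fitness type's separating payoff: 65.1 − 0.9 × d* = 65.1 − 0.9 × (65.1 − 19.5)/3.5 = 65.1 − 41.04/3.5 ≈ 53.374.
Pooling payoff: 0.41 × 65.1 + 0.59 × 19.5 = 38.196.
Difference: 53.374 − 38.196 = 15.178, i.e. 15.2 to one decimal place.
The high-fitness type prefers to separate.

15.2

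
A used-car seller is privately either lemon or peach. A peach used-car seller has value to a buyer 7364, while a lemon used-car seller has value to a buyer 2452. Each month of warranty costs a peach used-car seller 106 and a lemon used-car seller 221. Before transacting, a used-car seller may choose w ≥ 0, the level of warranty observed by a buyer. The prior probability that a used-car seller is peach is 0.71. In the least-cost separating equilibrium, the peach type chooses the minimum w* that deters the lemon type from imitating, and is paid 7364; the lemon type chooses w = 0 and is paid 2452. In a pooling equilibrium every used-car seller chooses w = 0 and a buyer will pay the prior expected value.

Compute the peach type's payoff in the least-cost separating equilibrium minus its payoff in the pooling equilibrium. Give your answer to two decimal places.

-931.50

Least-cost separating signal: w* solves 2452 = 7364 − 221·w*, so w* = (7364 − 2452)/221 ≈ 22.2262.
Peach type's separating payoff: 7364 − 106 × w* = 7364 − 106 × (7364 − 2452)/221 = 7364 − 520672/221 ≈ 5008.0181.
Pooling payoff: 0.71 × 7364 + 0.29 × 2452 = 5939.52.
Difference: 5008.0181 − 5939.52 = -931.5019, i.e. -931.50 to two decimal places.
The peach type would prefer the pooling outcome.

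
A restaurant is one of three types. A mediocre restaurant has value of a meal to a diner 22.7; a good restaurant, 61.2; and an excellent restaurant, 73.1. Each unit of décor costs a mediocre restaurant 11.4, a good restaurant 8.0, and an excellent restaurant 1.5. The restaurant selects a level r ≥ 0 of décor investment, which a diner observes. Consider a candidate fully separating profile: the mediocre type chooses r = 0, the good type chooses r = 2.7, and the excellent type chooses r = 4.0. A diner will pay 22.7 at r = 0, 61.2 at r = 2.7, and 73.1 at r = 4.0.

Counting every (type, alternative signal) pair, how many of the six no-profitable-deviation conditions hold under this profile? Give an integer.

Mediocre (own payoff 22.7): to r=2.7 gives 61.2 − 11.4×2.7 = 30.42 → profitable ✗; to r=4.0 gives 73.1 − 11.4×4.0 = 27.5 → profitable ✗.
Good (own payoff 61.2 − 8.0×2.7 = 39.6): to r=0 gives 22.7 → no gain ✓; to r=4.0 gives 73.1 − 8.0×4.0 = 41.1 → profitable ✗.
Excellent (own payoff 73.1 − 1.5×4.0 = 67.1): to r=0 gives 22.7 → no gain ✓; to r=2.7 gives 61.2 − 1.5×2.7 = 57.15 → no gain ✓.
3 of the 6 constraints hold; not an equilibrium.

3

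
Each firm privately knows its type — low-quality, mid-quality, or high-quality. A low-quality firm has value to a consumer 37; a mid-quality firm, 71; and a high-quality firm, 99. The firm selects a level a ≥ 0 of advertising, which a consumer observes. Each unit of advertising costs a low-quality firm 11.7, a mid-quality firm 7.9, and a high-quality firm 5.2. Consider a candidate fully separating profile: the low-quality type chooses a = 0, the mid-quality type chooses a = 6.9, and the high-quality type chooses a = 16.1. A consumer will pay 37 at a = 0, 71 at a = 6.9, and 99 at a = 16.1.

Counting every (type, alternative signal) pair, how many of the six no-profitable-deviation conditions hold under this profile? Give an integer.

3

High-quality (own payoff 99 − 5.2×16.1 = 15.28): to a=0 gives 37 → profitable ✗; to a=6.9 gives 71 − 5.2×6.9 = 35.12 → profitable ✗.
Mid-quality (own payoff 71 − 7.9×6.9 = 16.49): to a=0 gives 37 → profitable ✗; to a=16.1 gives 99 − 7.9×16.1 = -28.19 → no gain ✓.
Low-quality (own payoff 37): to a=6.9 gives 71 − 11.7×6.9 = -9.73 → no gain ✓; to a=16.1 gives 99 − 11.7×16.1 = -89.37 → no gain ✓.
3 of the 6 constraints hold; not an equilibrium.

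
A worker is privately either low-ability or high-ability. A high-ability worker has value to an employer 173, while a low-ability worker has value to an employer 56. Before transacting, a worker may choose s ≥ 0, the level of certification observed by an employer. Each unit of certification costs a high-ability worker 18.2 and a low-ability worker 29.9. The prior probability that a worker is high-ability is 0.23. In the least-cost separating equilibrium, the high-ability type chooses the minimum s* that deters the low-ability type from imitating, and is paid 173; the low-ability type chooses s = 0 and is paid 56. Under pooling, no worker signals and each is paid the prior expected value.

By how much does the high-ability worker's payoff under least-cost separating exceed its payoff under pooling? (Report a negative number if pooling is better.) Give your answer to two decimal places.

18.87

Least-cost separating signal: s* solves 56 = 173 − 29.9·s*, so s* = (173 − 56)/29.9 ≈ 3.9130.
High-ability type's separating payoff: 173 − 18.2 × s* = 173 − 18.2 × (173 − 56)/29.9 = 173 − 2129.4/29.9 ≈ 101.7826.
Pooling payoff: 0.23 × 173 + 0.77 × 56 = 82.91.
Difference: 101.7826 − 82.91 = 18.8726, i.e. 18.87 to two decimal places.
The high-ability type prefers to separate.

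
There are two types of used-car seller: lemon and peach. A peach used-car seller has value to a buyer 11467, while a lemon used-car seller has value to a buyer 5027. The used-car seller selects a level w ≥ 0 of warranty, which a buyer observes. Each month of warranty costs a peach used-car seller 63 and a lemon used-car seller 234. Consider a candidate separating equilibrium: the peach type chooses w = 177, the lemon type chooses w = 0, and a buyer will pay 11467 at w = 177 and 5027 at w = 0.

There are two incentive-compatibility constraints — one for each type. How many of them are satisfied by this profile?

1

Lemon type: stay at 0 → 5027; mimic → 11467 − 234 × 177 = -29951. IC holds (5027 ≥ -29951).
Peach type: signal → 11467 − 63 × 177 = 316; deviate to 0 → 5027. IC fails (316 < 5027).
1 of 2 constraints hold, so this profile is not an equilibrium.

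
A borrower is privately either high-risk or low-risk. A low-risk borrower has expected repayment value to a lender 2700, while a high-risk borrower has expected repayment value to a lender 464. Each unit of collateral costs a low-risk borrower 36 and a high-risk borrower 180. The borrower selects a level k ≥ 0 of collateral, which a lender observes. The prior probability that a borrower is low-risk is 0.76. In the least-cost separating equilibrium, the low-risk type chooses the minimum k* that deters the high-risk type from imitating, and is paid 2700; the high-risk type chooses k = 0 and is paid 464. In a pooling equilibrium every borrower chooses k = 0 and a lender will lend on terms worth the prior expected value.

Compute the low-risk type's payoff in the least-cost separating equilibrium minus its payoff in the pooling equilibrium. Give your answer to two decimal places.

Least-cost separating signal: k* solves 464 = 2700 − 180·k*, so k* = (2700 − 464)/180 ≈ 12.4222.
Low-risk type's separating payoff: 2700 − 36 × k* = 2700 − 36 × (2700 − 464)/180 = 2700 − 80496/180 = 2252.8.
Pooling payoff: 0.76 × 2700 + 0.24 × 464 = 2163.36.
Difference: 2252.8 − 2163.36 = 89.44.
The low-risk type prefers to separate.

89.44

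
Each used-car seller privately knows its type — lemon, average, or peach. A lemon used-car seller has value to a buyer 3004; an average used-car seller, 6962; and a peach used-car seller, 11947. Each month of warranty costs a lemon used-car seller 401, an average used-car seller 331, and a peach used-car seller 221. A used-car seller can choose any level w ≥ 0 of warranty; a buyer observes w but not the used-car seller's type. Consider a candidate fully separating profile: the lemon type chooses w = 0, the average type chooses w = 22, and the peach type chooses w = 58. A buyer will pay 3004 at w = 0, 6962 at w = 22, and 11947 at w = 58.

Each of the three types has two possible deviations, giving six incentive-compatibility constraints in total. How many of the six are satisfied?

3

Average (own payoff 6962 − 331×22 = -320): to w=0 gives 3004 → profitable ✗; to w=58 gives 11947 − 331×58 = -7251 → no gain ✓.
Peach (own payoff 11947 − 221×58 = -871): to w=0 gives 3004 → profitable ✗; to w=22 gives 6962 − 221×22 = 2100 → profitable ✗.
Lemon (own payoff 3004): to w=22 gives 6962 − 401×22 = -1860 → no gain ✓; to w=58 gives 11947 − 401×58 = -11311 → no gain ✓.
3 of the 6 constraints hold; not an equilibrium.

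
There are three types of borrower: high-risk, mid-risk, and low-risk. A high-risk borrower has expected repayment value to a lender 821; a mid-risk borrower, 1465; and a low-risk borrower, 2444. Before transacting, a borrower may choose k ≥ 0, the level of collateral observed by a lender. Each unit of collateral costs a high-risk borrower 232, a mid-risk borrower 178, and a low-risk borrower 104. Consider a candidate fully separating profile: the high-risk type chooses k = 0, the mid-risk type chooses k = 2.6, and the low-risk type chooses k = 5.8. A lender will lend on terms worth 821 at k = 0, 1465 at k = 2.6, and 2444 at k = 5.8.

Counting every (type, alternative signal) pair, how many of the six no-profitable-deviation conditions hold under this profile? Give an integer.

3

Low-risk (own payoff 2444 − 104×5.8 = 1840.8): to k=0 gives 821 → no gain ✓; to k=2.6 gives 1465 − 104×2.6 = 1194.6 → no gain ✓.
High-risk (own payoff 821): to k=2.6 gives 1465 − 232×2.6 = 861.8 → profitable ✗; to k=5.8 gives 2444 − 232×5.8 = 1098.4 → profitable ✗.
Mid-risk (own payoff 1465 − 178×2.6 = 1002.2): to k=0 gives 821 → no gain ✓; to k=5.8 gives 2444 − 178×5.8 = 1411.6 → profitable ✗.
3 of the 6 constraints hold; not an equilibrium.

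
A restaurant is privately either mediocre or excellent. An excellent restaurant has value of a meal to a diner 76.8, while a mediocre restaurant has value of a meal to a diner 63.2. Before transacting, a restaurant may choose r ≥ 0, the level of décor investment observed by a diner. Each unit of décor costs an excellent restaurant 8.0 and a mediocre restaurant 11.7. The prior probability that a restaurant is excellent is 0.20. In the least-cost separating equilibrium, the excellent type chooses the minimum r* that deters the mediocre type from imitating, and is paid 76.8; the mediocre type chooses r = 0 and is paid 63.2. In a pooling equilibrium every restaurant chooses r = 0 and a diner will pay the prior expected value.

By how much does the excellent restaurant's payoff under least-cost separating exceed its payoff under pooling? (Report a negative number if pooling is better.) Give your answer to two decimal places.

1.58

Least-cost separating signal: r* solves 63.2 = 76.8 − 11.7·r*, so r* = (76.8 − 63.2)/11.7 ≈ 1.1624.
Excellent type's separating payoff: 76.8 − 8.0 × r* = 76.8 − 8.0 × (76.8 − 63.2)/11.7 = 76.8 − 108.8/11.7 ≈ 67.5009.
Pooling payoff: 0.20 × 76.8 + 0.80 × 63.2 = 65.92.
Difference: 67.5009 − 65.92 = 1.5809, i.e. 1.58 to two decimal places.
The excellent type prefers to separate.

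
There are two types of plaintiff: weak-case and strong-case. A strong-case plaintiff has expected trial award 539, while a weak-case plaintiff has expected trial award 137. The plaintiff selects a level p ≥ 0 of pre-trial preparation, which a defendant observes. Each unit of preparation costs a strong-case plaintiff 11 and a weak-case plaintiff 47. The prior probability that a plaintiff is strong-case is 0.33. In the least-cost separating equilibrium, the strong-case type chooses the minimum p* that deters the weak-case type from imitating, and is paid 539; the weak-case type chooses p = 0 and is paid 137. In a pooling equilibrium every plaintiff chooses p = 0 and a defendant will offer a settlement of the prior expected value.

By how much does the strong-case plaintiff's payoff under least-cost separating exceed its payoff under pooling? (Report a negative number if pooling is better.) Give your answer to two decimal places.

175.25

Least-cost separating signal: p* solves 137 = 539 − 47·p*, so p* = (539 − 137)/47 ≈ 8.5532.
Strong-case type's separating payoff: 539 − 11 × p* = 539 − 11 × (539 − 137)/47 = 539 − 4422/47 ≈ 444.9149.
Pooling payoff: 0.33 × 539 + 0.67 × 137 = 269.66.
Difference: 444.9149 − 269.66 = 175.2549, i.e. 175.25 to two decimal places.
The strong-case type prefers to separate.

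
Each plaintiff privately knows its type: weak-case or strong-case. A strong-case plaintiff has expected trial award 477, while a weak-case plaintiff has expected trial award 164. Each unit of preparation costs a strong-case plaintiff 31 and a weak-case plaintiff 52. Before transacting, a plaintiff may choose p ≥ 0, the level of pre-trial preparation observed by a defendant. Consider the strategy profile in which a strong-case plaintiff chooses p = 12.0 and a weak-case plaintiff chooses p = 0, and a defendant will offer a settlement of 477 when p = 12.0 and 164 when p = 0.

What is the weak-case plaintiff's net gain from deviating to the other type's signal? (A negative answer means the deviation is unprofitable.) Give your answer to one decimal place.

-311.0

Playing p = 0 the weak-case plaintiff receives 164.
Deviating to p = 12.0 brings payment 477 at cost 52 × 12.0 = 624, netting -147.
Gain from deviating: -147 − 164 = -311.0.
The gain is negative, so the weak-case type's incentive-compatibility constraint is satisfied.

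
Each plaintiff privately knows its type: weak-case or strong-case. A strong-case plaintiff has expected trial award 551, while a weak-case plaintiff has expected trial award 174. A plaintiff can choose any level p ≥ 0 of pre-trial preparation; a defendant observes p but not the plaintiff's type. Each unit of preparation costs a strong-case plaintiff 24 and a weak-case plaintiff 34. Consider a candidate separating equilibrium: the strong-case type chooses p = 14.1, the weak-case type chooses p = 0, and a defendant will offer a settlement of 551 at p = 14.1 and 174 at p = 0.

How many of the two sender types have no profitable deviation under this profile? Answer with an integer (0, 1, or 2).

2

Strong-case type: signal → 551 − 24 × 14.1 = 212.6; deviate to 0 → 174. IC holds (212.6 ≥ 174).
Weak-case type: stay at 0 → 174; mimic → 551 − 34 × 14.1 = 71.6. IC holds (174 ≥ 71.6).
2 of 2 constraints hold, so this is a separating equilibrium.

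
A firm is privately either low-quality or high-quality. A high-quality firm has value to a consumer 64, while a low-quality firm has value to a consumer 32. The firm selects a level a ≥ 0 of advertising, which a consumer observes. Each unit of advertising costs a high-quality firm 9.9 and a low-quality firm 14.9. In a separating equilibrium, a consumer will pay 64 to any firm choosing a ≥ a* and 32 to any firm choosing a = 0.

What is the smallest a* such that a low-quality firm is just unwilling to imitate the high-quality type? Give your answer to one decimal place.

2.1

A low-quality firm choosing a = 0 receives 32.
Imitating at a* instead would pay 64 at cost 14.9·a*, netting 64 − 14.9·a*.
Indifference: 32 = 64 − 14.9·a*, so a* = (64 − 32) / 14.9 ≈ 2.1.
This is the low-quality type's binding incentive-compatibility constraint; any a ≥ 2.1 sustains separation on that side.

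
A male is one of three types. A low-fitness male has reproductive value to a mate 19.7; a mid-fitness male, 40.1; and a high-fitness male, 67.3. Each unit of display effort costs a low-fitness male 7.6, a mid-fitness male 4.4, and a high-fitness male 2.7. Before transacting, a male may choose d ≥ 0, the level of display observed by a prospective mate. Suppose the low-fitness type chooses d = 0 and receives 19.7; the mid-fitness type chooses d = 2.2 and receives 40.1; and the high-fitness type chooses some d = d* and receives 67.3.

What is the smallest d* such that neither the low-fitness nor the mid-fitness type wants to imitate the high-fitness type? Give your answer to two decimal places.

8.38

Low-fitness type (on-path payoff 19.7) won't mimic when 19.7 ≥ 67.3 − 7.6·d*, i.e. d* ≥ 6.26.
Mid-fitness type (on-path payoff 40.1 − 4.4×2.2 = 30.42) won't mimic when 30.42 ≥ 67.3 − 4.4·d*, i.e. d* ≥ 8.38.
Both must hold, so d* = max(6.26, 8.38) = 8.38. The mid-fitness type's constraint binds.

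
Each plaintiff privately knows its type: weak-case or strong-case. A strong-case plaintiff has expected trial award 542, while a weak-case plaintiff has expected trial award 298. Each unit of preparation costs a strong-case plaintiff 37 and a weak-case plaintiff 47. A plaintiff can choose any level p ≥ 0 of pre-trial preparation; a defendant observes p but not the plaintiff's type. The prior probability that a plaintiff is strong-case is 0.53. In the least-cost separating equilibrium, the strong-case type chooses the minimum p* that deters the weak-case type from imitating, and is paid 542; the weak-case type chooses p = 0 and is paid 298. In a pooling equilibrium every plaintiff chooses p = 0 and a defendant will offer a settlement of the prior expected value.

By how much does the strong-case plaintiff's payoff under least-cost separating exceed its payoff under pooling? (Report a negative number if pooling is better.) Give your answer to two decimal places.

Least-cost separating signal: p* solves 298 = 542 − 47·p*, so p* = (542 − 298)/47 ≈ 5.1915.
Strong-case type's separating payoff: 542 − 37 × p* = 542 − 37 × (542 − 298)/47 = 542 − 9028/47 ≈ 349.9149.
Pooling payoff: 0.53 × 542 + 0.47 × 298 = 427.32.
Difference: 349.9149 − 427.32 = -77.4051, i.e. -77.41 to two decimal places.
The strong-case type would prefer the pooling outcome.

-77.41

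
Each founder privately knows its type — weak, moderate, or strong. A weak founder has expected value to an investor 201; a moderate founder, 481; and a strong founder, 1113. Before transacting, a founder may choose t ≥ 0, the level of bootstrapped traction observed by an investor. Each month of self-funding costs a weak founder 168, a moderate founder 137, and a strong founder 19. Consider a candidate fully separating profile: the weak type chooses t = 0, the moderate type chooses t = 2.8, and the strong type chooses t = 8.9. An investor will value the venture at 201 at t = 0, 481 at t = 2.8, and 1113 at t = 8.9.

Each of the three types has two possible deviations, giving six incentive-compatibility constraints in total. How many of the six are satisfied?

5

Moderate (own payoff 481 − 137×2.8 = 97.4): to t=0 gives 201 → profitable ✗; to t=8.9 gives 1113 − 137×8.9 = -106.3 → no gain ✓.
Strong (own payoff 1113 − 19×8.9 = 943.9): to t=0 gives 201 → no gain ✓; to t=2.8 gives 481 − 19×2.8 = 427.8 → no gain ✓.
Weak (own payoff 201): to t=2.8 gives 481 − 168×2.8 = 10.6 → no gain ✓; to t=8.9 gives 1113 − 168×8.9 = -382.2 → no gain ✓.
5 of the 6 constraints hold; not an equilibrium.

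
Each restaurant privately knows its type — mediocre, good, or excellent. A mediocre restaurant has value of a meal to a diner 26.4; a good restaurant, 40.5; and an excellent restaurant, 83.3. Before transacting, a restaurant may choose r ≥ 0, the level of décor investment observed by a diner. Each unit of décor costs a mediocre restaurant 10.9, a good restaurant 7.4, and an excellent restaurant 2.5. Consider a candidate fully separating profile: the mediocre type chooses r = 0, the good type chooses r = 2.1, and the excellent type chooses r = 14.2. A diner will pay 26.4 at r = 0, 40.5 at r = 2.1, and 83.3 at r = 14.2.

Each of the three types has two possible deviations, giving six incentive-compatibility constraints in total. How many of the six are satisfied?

5

Good (own payoff 40.5 − 7.4×2.1 = 24.96): to r=0 gives 26.4 → profitable ✗; to r=14.2 gives 83.3 − 7.4×14.2 = -21.78 → no gain ✓.
Excellent (own payoff 83.3 − 2.5×14.2 = 47.8): to r=0 gives 26.4 → no gain ✓; to r=2.1 gives 40.5 − 2.5×2.1 = 35.25 → no gain ✓.
Mediocre (own payoff 26.4): to r=2.1 gives 40.5 − 10.9×2.1 = 17.61 → no gain ✓; to r=14.2 gives 83.3 − 10.9×14.2 = -71.48 → no gain ✓.
5 of the 6 constraints hold; not an equilibrium.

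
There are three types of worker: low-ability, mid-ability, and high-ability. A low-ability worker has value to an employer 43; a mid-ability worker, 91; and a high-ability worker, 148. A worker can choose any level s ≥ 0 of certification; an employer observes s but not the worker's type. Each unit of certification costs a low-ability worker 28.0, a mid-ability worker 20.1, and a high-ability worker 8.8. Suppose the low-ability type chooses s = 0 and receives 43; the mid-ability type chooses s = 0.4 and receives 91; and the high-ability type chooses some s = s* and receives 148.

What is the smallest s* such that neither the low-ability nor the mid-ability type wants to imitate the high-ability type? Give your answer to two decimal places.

3.75

Mid-ability type (on-path payoff 91 − 20.1×0.4 = 82.96) won't mimic when 82.96 ≥ 148 − 20.1·s*, i.e. s* ≥ 3.24.
Low-ability type (on-path payoff 43) won't mimic when 43 ≥ 148 − 28.0·s*, i.e. s* ≥ 3.75.
Both must hold, so s* = max(3.75, 3.24) = 3.75. The low-ability type's constraint binds.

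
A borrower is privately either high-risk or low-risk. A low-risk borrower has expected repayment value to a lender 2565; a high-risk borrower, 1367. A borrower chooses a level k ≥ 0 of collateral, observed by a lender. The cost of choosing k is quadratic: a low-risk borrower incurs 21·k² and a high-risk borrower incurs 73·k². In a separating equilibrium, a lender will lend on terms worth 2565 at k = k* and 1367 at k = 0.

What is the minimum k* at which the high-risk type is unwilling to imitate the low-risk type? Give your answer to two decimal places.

4.05

The high-risk type at k = 0 receives 1367; imitating at k* yields 2565 − 73·k*².
Indifference: 1367 = 2565 − 73·k*², so k*² = (2565 − 1367) / 73 ≈ 16.4110.
k* = √16.4110 ≈ 4.05.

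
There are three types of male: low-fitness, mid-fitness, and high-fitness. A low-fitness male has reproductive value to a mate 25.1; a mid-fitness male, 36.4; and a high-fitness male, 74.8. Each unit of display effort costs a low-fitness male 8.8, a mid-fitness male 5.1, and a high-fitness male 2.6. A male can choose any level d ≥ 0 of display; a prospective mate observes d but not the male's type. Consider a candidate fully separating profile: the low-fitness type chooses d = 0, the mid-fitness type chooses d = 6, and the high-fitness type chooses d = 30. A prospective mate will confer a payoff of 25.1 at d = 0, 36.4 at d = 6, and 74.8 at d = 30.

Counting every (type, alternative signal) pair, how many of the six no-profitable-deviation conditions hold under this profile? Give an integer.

High-fitness (own payoff 74.8 − 2.6×30 = -3.2): to d=0 gives 25.1 → profitable ✗; to d=6 gives 36.4 − 2.6×6 = 20.8 → profitable ✗.
Low-fitness (own payoff 25.1): to d=6 gives 36.4 − 8.8×6 = -16.4 → no gain ✓; to d=30 gives 74.8 − 8.8×30 = -189.2 → no gain ✓.
Mid-fitness (own payoff 36.4 − 5.1×6 = 5.8): to d=0 gives 25.1 → profitable ✗; to d=30 gives 74.8 − 5.1×30 = -78.2 → no gain ✓.
3 of the 6 constraints hold; not an equilibrium.

3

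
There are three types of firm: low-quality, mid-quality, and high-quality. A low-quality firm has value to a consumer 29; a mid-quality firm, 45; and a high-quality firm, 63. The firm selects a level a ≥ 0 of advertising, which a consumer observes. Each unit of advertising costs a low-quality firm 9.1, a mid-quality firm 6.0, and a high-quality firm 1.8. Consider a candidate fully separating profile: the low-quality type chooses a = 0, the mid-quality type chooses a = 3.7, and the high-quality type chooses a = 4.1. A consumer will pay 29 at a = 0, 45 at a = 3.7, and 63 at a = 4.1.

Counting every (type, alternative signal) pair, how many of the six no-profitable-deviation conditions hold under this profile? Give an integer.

4

High-quality (own payoff 63 − 1.8×4.1 = 55.62): to a=0 gives 29 → no gain ✓; to a=3.7 gives 45 − 1.8×3.7 = 38.34 → no gain ✓.
Low-quality (own payoff 29): to a=3.7 gives 45 − 9.1×3.7 = 11.33 → no gain ✓; to a=4.1 gives 63 − 9.1×4.1 = 25.69 → no gain ✓.
Mid-quality (own payoff 45 − 6.0×3.7 = 22.8): to a=0 gives 29 → profitable ✗; to a=4.1 gives 63 − 6.0×4.1 = 38.4 → profitable ✗.
4 of the 6 constraints hold; not an equilibrium.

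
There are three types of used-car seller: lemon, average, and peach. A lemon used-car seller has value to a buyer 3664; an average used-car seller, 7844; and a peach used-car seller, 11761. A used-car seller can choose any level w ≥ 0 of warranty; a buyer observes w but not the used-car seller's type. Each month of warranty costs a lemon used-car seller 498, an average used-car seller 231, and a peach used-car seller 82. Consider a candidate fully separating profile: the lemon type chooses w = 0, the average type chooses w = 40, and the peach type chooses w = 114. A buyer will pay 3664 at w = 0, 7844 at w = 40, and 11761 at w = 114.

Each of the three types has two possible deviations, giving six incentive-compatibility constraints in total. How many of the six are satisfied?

Lemon (own payoff 3664): to w=40 gives 7844 − 498×40 = -12076 → no gain ✓; to w=114 gives 11761 − 498×114 = -45011 → no gain ✓.
Peach (own payoff 11761 − 82×114 = 2413): to w=0 gives 3664 → profitable ✗; to w=40 gives 7844 − 82×40 = 4564 → profitable ✗.
Average (own payoff 7844 − 231×40 = -1396): to w=0 gives 3664 → profitable ✗; to w=114 gives 11761 − 231×114 = -14573 → no gain ✓.
3 of the 6 constraints hold; not an equilibrium.

3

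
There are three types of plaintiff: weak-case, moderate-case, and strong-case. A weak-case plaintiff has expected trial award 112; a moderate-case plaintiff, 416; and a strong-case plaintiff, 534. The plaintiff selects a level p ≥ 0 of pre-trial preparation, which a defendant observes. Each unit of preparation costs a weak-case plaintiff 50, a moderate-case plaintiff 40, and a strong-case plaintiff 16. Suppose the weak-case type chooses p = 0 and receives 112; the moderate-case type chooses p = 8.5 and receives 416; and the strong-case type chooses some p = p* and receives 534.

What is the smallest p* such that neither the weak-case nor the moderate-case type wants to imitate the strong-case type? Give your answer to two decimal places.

Weak-case type (on-path payoff 112) won't mimic when 112 ≥ 534 − 50·p*, i.e. p* ≥ 8.44.
Moderate-case type (on-path payoff 416 − 40×8.5 = 76) won't mimic when 76 ≥ 534 − 40·p*, i.e. p* ≥ 11.45.
Both must hold, so p* = max(8.44, 11.45) = 11.45. The moderate-case type's constraint binds.

11.45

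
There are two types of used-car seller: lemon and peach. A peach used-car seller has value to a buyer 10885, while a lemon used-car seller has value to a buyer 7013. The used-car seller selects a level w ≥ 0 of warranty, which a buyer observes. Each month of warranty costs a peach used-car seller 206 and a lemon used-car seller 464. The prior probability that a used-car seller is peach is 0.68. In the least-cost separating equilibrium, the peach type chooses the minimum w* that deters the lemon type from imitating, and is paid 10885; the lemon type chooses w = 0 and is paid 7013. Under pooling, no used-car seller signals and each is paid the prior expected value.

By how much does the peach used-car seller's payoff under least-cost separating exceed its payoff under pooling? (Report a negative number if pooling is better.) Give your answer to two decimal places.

Least-cost separating signal: w* solves 7013 = 10885 − 464·w*, so w* = (10885 − 7013)/464 ≈ 8.3448.
Peach type's separating payoff: 10885 − 206 × w* = 10885 − 206 × (10885 − 7013)/464 = 10885 − 797632/464 ≈ 9165.9655.
Pooling payoff: 0.68 × 10885 + 0.32 × 7013 = 9645.96.
Difference: 9165.9655 − 9645.96 = -479.9945, i.e. -479.99 to two decimal places.
The peach type would prefer the pooling outcome.

-479.99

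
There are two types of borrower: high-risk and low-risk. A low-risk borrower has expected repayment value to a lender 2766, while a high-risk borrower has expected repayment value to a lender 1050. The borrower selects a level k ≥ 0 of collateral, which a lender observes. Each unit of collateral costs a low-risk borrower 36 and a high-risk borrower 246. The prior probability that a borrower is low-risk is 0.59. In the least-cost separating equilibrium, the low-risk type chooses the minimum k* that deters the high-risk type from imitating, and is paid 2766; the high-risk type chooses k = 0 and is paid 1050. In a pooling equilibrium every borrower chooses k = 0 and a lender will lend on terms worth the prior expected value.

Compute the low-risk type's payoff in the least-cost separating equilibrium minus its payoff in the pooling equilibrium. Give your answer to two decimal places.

452.44

Least-cost separating signal: k* solves 1050 = 2766 − 246·k*, so k* = (2766 − 1050)/246 ≈ 6.9756.
Low-risk type's separating payoff: 2766 − 36 × k* = 2766 − 36 × (2766 − 1050)/246 = 2766 − 61776/246 ≈ 2514.8780.
Pooling payoff: 0.59 × 2766 + 0.41 × 1050 = 2062.44.
Difference: 2514.8780 − 2062.44 = 452.438, i.e. 452.44 to two decimal places.
The low-risk type prefers to separate.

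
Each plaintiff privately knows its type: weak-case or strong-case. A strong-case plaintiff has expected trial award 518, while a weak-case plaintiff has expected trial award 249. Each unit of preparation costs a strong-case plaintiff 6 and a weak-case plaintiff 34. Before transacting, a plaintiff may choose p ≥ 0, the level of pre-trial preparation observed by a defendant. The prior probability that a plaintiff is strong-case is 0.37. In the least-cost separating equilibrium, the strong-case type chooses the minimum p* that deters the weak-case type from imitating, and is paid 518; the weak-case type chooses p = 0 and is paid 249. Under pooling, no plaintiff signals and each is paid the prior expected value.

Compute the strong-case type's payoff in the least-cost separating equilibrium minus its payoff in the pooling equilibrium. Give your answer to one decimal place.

Least-cost separating signal: p* solves 249 = 518 − 34·p*, so p* = (518 − 249)/34 ≈ 7.9118.
Strong-case type's separating payoff: 518 − 6 × p* = 518 − 6 × (518 − 249)/34 = 518 − 1614/34 ≈ 470.529.
Pooling payoff: 0.37 × 518 + 0.63 × 249 = 348.53.
Difference: 470.529 − 348.53 = 121.999, i.e. 122.0 to one decimal place.
The strong-case type prefers to separate.

122.0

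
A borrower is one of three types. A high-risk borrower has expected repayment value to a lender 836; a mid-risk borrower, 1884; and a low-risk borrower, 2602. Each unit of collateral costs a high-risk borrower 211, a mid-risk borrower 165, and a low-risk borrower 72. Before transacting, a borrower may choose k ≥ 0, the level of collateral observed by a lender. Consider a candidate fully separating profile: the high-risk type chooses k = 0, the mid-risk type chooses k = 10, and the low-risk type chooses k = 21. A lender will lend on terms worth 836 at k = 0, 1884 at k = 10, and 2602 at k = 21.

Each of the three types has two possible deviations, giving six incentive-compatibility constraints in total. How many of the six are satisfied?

Mid-risk (own payoff 1884 − 165×10 = 234): to k=0 gives 836 → profitable ✗; to k=21 gives 2602 − 165×21 = -863 → no gain ✓.
Low-risk (own payoff 2602 − 72×21 = 1090): to k=0 gives 836 → no gain ✓; to k=10 gives 1884 − 72×10 = 1164 → profitable ✗.
High-risk (own payoff 836): to k=10 gives 1884 − 211×10 = -226 → no gain ✓; to k=21 gives 2602 − 211×21 = -1829 → no gain ✓.
4 of the 6 constraints hold; not an equilibrium.

4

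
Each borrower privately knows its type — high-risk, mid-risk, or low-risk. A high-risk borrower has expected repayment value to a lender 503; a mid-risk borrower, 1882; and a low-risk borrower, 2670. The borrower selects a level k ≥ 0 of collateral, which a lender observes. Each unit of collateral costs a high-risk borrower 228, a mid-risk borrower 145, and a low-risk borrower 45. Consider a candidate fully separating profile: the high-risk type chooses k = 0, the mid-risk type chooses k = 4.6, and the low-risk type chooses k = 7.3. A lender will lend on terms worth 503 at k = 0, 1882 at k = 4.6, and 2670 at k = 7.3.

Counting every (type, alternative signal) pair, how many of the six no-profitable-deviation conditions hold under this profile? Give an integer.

Low-risk (own payoff 2670 − 45×7.3 = 2341.5): to k=0 gives 503 → no gain ✓; to k=4.6 gives 1882 − 45×4.6 = 1675 → no gain ✓.
High-risk (own payoff 503): to k=4.6 gives 1882 − 228×4.6 = 833.2 → profitable ✗; to k=7.3 gives 2670 − 228×7.3 = 1005.6 → profitable ✗.
Mid-risk (own payoff 1882 − 145×4.6 = 1215): to k=0 gives 503 → no gain ✓; to k=7.3 gives 2670 − 145×7.3 = 1611.5 → profitable ✗.
3 of the 6 constraints hold; not an equilibrium.

3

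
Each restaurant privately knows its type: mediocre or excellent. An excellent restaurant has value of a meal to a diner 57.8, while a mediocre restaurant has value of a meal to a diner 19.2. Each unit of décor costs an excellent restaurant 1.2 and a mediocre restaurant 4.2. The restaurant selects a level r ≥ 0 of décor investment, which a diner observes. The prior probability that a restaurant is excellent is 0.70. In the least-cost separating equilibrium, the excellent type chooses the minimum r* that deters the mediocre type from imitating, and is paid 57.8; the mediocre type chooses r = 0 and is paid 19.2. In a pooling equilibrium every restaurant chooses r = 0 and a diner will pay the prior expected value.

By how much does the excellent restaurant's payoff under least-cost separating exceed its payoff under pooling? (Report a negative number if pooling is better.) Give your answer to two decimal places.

Least-cost separating signal: r* solves 19.2 = 57.8 − 4.2·r*, so r* = (57.8 − 19.2)/4.2 ≈ 9.1905.
Excellent type's separating payoff: 57.8 − 1.2 × r* = 57.8 − 1.2 × (57.8 − 19.2)/4.2 = 57.8 − 46.32/4.2 ≈ 46.7714.
Pooling payoff: 0.70 × 57.8 + 0.30 × 19.2 = 46.22.
Difference: 46.7714 − 46.22 = 0.5514, i.e. 0.55 to two decimal places.
The excellent type prefers to separate.

0.55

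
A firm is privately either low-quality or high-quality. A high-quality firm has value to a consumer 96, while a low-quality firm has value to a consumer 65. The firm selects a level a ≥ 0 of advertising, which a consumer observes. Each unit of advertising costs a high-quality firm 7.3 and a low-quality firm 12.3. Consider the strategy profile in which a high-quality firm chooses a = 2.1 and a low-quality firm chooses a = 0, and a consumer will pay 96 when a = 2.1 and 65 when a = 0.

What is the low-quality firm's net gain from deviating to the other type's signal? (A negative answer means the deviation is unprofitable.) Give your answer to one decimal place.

Playing a = 0 the low-quality firm receives 65.
Deviating to a = 2.1 brings payment 96 at cost 12.3 × 2.1 = 25.83, netting 70.17.
Gain from deviating: 70.17 − 65 = 5.17, i.e. 5.2 to one decimal place.
The gain is positive, so the low-quality type's incentive-compatibility constraint is violated — this profile is not a separating equilibrium.

5.2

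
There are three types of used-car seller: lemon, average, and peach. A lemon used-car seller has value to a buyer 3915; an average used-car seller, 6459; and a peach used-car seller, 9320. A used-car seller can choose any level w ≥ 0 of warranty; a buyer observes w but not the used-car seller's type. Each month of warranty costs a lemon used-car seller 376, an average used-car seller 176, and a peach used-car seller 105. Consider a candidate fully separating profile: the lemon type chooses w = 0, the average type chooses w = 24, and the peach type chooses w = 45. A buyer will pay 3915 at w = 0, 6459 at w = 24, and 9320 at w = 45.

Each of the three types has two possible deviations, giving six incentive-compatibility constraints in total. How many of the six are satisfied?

Average (own payoff 6459 − 176×24 = 2235): to w=0 gives 3915 → profitable ✗; to w=45 gives 9320 − 176×45 = 1400 → no gain ✓.
Peach (own payoff 9320 − 105×45 = 4595): to w=0 gives 3915 → no gain ✓; to w=24 gives 6459 − 105×24 = 3939 → no gain ✓.
Lemon (own payoff 3915): to w=24 gives 6459 − 376×24 = -2565 → no gain ✓; to w=45 gives 9320 − 376×45 = -7600 → no gain ✓.
5 of the 6 constraints hold; not an equilibrium.

5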